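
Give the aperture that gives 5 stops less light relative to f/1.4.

f/8

Aperture: f/1.4 → f/2 → f/2.8 → f/4 → f/5.6 → f/8 — 5 stops stopped down (darker).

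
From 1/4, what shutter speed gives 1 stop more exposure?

1/2s

Shutter speed: 1/4 → 1/2 — 1 stop slower (brighter).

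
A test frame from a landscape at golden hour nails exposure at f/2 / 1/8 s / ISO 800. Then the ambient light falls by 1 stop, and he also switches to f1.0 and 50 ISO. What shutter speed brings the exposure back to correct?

1 s

Scene light: 1 stop darker.
Aperture: f/2 → f/1.4 → f/1.0 — 2 stops wider (brighter).
ISO: 800 → 400 → 200 → 100 → 50 — 4 stops lower (darker).
Net so far: 3 stops darker. Shutter speed: 1/8 → 1/4 → 1/2 → 1.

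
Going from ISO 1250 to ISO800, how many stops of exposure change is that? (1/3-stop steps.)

1250 → 1000 → 800 — count the steps: 2 third-stops = 2/3 stop.

2/3 stop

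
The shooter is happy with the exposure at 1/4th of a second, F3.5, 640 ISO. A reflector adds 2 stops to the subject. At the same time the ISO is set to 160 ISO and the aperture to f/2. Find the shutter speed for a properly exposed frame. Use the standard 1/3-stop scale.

1/13s

Scene light: 2 stops brighter.
ISO: 640 → 500 → 400 → 320 → 250 → 200 → 160 — 2 stops dropped (darker).
Aperture: f/3.5 → f/3.2 → f/2.8 → f/2.5 → f/2.2 → f/2 — 1 2/3 stops opened up (brighter).
Net so far: 1 2/3 stops brighter. Shutter speed: 1/4 → 1/5 → 1/6 → 1/8 → 1/10 → 1/13.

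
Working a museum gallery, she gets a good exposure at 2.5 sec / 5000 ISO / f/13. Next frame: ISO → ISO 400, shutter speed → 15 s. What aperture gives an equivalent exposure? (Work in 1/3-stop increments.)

ISO: 5000 → 4000 → 3200 → 2500 → 2000 → 1600 → 1250 → 1000 → 800 → 640 → 500 → 400 — 3 2/3 stops dropped (darker).
Shutter speed: 2.5 → 3.2 → 4 → 5 → 6 → 8 → 10 → 13 → 15 — 2 2/3 stops slower (brighter).
Net change so far: 1 stop darker. Offset with the aperture: f/13 → f/11 → f/10 → f/9.

f/9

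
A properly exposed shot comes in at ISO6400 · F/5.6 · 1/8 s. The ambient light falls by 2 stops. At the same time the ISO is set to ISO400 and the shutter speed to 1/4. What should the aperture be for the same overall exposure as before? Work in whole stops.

Scene light: 2 stops darker.
ISO: 6400 → 3200 → 1600 → 800 → 400 — 4 stops dropped (darker).
Shutter speed: 1/8 → 1/4 — 1 stop slower (brighter).
Net so far: 5 stops darker. Aperture: f/5.6 → f/4 → f/2.8 → f/2 → f/1.4 → f/1.0.

f/1.0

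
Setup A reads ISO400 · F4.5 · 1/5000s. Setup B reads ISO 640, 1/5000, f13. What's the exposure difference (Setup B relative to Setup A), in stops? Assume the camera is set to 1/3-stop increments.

Aperture: f/4.5 → f/5 → f/5.6 → f/6.3 → f/7.1 → f/8 → f/9 → f/10 → f/11 → f/13 — 3 stops smaller aperture (darker).
Shutter speed: unchanged.
ISO: 400 → 500 → 640 — 2/3 stop raised (brighter).
Net: −3 +2/3 = −2 1/3 stops.

2 1/3 stops darker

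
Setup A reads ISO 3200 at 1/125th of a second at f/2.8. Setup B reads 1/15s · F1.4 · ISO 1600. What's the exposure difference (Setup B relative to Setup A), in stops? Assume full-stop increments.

4 stops brighter

Aperture: f/2.8 → f/2 → f/1.4 — 2 stops opened up (brighter).
Shutter speed: 1/125 → 1/60 → 1/30 → 1/15 — 3 stops longer (brighter).
ISO: 3200 → 1600 — 1 stop dropped (darker).
Net: +2 +3 −1 = +4 stops.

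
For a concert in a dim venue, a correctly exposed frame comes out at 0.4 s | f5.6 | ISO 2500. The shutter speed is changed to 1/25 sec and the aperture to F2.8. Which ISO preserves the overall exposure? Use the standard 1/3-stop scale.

ISO 6400

Shutter speed: 0.4 → 0.3 → 1/4 → 1/5 → 1/6 → 1/8 → 1/10 → 1/13 → 1/15 → 1/20 → 1/25 — 3 1/3 stops shorter (darker).
Aperture: f/5.6 → f/5 → f/4.5 → f/4 → f/3.5 → f/3.2 → f/2.8 — 2 stops opened up (brighter).
Net change so far: 1 1/3 stops darker. Offset with the ISO: 2500 → 3200 → 4000 → 5000 → 6400.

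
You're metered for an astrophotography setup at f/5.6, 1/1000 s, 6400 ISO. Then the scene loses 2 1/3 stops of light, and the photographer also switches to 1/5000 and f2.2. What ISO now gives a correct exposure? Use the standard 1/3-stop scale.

ISO 25600

Scene light: 2 1/3 stops darker.
Shutter speed: 1/1000 → 1/1250 → 1/1600 → 1/2000 → 1/2500 → 1/3200 → 1/4000 → 1/5000 — 2 1/3 stops faster (darker).
Aperture: f/5.6 → f/5 → f/4.5 → f/4 → f/3.5 → f/3.2 → f/2.8 → f/2.5 → f/2.2 — 2 2/3 stops larger aperture (brighter).
Net so far: 2 stops darker. ISO: 6400 → 8000 → 10000 → 12800 → 16000 → 20000 → 25600.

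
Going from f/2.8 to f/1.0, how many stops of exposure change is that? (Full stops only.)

3 stops

f/2.8 → f/2 → f/1.4 → f/1.0 — count the steps: 3 stops.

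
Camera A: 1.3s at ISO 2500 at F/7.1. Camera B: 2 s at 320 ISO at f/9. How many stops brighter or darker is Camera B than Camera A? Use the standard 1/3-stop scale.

3 stops darker

Aperture: f/7.1 → f/8 → f/9 — 2/3 stop narrower (darker).
Shutter speed: 1.3 → 1.6 → 2 — 2/3 stop longer (brighter).
ISO: 2500 → 2000 → 1600 → 1250 → 1000 → 800 → 640 → 500 → 400 → 320 — 3 stops lower (darker).
Net: −2/3 +2/3 −3 = −3 stops.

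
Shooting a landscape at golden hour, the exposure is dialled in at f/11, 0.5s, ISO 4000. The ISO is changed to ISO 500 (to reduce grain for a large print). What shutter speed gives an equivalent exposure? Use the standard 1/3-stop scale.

ISO: 4000 → 3200 → 2500 → 2000 → 1600 → 1250 → 1000 → 800 → 640 → 500 — 3 stops lower (darker).
Need 3 stops brighter from the shutter speed: 0.5 → 0.6 → 0.8 → 1 → 1.3 → 1.6 → 2 → 2.5 → 3.2 → 4.

4 s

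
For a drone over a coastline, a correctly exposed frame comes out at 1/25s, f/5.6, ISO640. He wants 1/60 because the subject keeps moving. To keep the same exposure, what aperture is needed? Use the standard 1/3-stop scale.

f/3.5

Shutter speed: 1/25 → 1/30 → 1/40 → 1/50 → 1/60 — 1 1/3 stops shorter (darker).
Need 1 1/3 stops brighter from the aperture: f/5.6 → f/5 → f/4.5 → f/4 → f/3.5.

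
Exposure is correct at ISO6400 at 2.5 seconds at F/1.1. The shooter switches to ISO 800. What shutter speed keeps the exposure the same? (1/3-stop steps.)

20 s

ISO: 6400 → 5000 → 4000 → 3200 → 2500 → 2000 → 1600 → 1250 → 1000 → 800 — 3 stops lower (darker).
Need 3 stops brighter from the shutter speed: 2.5 → 3.2 → 4 → 5 → 6 → 8 → 10 → 13 → 15 → 20.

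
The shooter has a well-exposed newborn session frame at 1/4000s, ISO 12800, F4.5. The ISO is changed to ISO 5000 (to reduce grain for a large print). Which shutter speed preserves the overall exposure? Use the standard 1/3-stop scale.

ISO: 12800 → 10000 → 8000 → 6400 → 5000 — 1 1/3 stops dropped (darker).
Need 1 1/3 stops brighter from the shutter speed: 1/4000 → 1/3200 → 1/2500 → 1/2000 → 1/1600.

1/1600s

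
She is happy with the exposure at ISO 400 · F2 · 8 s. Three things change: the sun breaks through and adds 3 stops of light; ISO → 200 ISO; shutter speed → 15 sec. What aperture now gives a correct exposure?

f/5.6

Scene light: 3 stops brighter.
ISO: 400 → 200 — 1 stop lower (darker).
Shutter speed: 8 → 15 — 1 stop slower (brighter).
Net so far: 3 stops brighter. Aperture: f/2 → f/2.8 → f/4 → f/5.6.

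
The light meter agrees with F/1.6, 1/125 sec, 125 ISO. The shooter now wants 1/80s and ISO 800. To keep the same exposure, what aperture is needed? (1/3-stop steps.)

Shutter speed: 1/125 → 1/100 → 1/80 — 2/3 stop longer (brighter).
ISO: 125 → 160 → 200 → 250 → 320 → 400 → 500 → 640 → 800 — 2 2/3 stops higher (brighter).
Net change so far: 3 1/3 stops brighter. Offset with the aperture: f/1.6 → f/1.8 → f/2 → f/2.2 → f/2.5 → f/2.8 → f/3.2 → f/3.5 → f/4 → f/4.5 → f/5.

f/5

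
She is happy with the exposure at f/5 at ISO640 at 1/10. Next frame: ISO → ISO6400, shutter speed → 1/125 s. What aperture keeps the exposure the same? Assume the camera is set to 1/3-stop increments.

f/4.5

ISO: 640 → 800 → 1000 → 1250 → 1600 → 2000 → 2500 → 3200 → 4000 → 5000 → 6400 — 3 1/3 stops higher (brighter).
Shutter speed: 1/10 → 1/13 → 1/15 → 1/20 → 1/25 → 1/30 → 1/40 → 1/50 → 1/60 → 1/80 → 1/100 → 1/125 — 3 2/3 stops shorter (darker).
Net change so far: 1/3 stop darker. Offset with the aperture: f/5 → f/4.5.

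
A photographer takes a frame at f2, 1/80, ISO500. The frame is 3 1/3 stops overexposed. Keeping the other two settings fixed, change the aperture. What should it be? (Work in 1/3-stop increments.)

f/6.3

Overexposed by 3 1/3 stops → need 3 1/3 stops darker.
Aperture: f/2 → f/2.2 → f/2.5 → f/2.8 → f/3.2 → f/3.5 → f/4 → f/4.5 → f/5 → f/5.6 → f/6.3.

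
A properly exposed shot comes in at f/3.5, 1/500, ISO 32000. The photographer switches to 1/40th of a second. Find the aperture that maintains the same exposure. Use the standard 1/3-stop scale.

f/13

Shutter speed: 1/500 → 1/400 → 1/320 → 1/250 → 1/200 → 1/160 → 1/125 → 1/100 → 1/80 → 1/60 → 1/50 → 1/40 — 3 2/3 stops longer (brighter).
Need 3 2/3 stops darker from the aperture: f/3.5 → f/4 → f/4.5 → f/5 → f/5.6 → f/6.3 → f/7.1 → f/8 → f/9 → f/10 → f/11 → f/13.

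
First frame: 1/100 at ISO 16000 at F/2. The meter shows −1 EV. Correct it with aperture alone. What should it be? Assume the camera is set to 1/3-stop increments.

Underexposed by 1 stop → need 1 stop brighter.
Aperture: f/2 → f/1.8 → f/1.6 → f/1.4.

f/1.4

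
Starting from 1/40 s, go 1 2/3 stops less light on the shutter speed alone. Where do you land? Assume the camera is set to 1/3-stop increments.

1/125s

Shutter speed: 1/40 → 1/50 → 1/60 → 1/80 → 1/100 → 1/125 — 1 2/3 stops faster (darker).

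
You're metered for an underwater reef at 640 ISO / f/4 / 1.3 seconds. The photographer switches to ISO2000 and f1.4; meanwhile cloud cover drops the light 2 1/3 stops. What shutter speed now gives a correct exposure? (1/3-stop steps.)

1/4s

Scene light: 2 1/3 stops darker.
ISO: 640 → 800 → 1000 → 1250 → 1600 → 2000 — 1 2/3 stops raised (brighter).
Aperture: f/4 → f/3.5 → f/3.2 → f/2.8 → f/2.5 → f/2.2 → f/2 → f/1.8 → f/1.6 → f/1.4 — 3 stops opened up (brighter).
Net so far: 2 1/3 stops brighter. Shutter speed: 1.3 → 1 → 0.8 → 0.6 → 0.5 → 0.4 → 0.3 → 1/4.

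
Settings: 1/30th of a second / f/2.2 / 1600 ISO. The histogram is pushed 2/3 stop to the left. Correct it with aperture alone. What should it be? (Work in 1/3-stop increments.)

f/1.8

Underexposed by 2/3 stop → need 2/3 stop brighter.
Aperture: f/2.2 → f/2 → f/1.8.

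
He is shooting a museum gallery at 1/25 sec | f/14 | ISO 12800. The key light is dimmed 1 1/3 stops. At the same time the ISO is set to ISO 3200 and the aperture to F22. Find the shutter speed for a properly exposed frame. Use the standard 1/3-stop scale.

1 s

Scene light: 1 1/3 stops darker.
ISO: 12800 → 10000 → 8000 → 6400 → 5000 → 4000 → 3200 — 2 stops dropped (darker).
Aperture: f/14 → f/16 → f/18 → f/20 → f/22 — 1 1/3 stops stopped down (darker).
Net so far: 4 2/3 stops darker. Shutter speed: 1/25 → 1/20 → 1/15 → 1/13 → 1/10 → 1/8 → 1/6 → 1/5 → 1/4 → 0.3 → 0.4 → 0.5 → 0.6 → 0.8 → 1.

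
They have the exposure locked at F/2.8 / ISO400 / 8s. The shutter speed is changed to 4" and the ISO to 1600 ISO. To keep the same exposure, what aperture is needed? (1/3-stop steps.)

Shutter speed: 8 → 6 → 5 → 4 — 1 stop faster (darker).
ISO: 400 → 500 → 640 → 800 → 1000 → 1250 → 1600 — 2 stops raised (brighter).
Net change so far: 1 stop brighter. Offset with the aperture: f/2.8 → f/3.2 → f/3.5 → f/4.

f/4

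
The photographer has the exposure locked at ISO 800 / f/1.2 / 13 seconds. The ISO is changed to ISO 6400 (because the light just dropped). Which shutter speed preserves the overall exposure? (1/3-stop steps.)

ISO: 800 → 1000 → 1250 → 1600 → 2000 → 2500 → 3200 → 4000 → 5000 → 6400 — 3 stops higher (brighter).
Need 3 stops darker from the shutter speed: 13 → 10 → 8 → 6 → 5 → 4 → 3.2 → 2.5 → 2 → 1.6.

1.6 s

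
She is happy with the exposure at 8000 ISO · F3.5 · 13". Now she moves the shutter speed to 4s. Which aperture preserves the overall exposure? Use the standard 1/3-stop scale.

Shutter speed: 13 → 10 → 8 → 6 → 5 → 4 — 1 2/3 stops faster (darker).
Need 1 2/3 stops brighter from the aperture: f/3.5 → f/3.2 → f/2.8 → f/2.5 → f/2.2 → f/2.

f/2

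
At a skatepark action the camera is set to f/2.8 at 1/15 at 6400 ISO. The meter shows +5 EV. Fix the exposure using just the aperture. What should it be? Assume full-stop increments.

f/16

Overexposed by 5 stops → need 5 stops darker.
Aperture: f/2.8 → f/4 → f/5.6 → f/8 → f/11 → f/16.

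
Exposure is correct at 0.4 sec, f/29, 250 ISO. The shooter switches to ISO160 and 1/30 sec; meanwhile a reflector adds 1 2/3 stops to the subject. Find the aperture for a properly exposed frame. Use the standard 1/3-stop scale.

Scene light: 1 2/3 stops brighter.
ISO: 250 → 200 → 160 — 2/3 stop lower (darker).
Shutter speed: 0.4 → 0.3 → 1/4 → 1/5 → 1/6 → 1/8 → 1/10 → 1/13 → 1/15 → 1/20 → 1/25 → 1/30 — 3 2/3 stops shorter (darker).
Net so far: 2 2/3 stops darker. Aperture: f/29 → f/25 → f/22 → f/20 → f/18 → f/16 → f/14 → f/13 → f/11.

f/11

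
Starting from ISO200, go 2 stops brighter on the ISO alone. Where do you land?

ISO: 200 → 400 → 800 — 2 stops raised (brighter).

ISO 800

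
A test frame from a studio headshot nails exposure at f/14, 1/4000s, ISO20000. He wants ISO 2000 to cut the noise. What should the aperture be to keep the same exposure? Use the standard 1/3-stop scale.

ISO: 20000 → 16000 → 12800 → 10000 → 8000 → 6400 → 5000 → 4000 → 3200 → 2500 → 2000 — 3 1/3 stops lower (darker).
Need 3 1/3 stops brighter from the aperture: f/14 → f/13 → f/11 → f/10 → f/9 → f/8 → f/7.1 → f/6.3 → f/5.6 → f/5 → f/4.5.

f/4.5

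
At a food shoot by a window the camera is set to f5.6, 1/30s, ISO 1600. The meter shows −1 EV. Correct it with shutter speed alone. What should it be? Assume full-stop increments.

1/15s

Underexposed by 1 stop → need 1 stop brighter.
Shutter speed: 1/30 → 1/15.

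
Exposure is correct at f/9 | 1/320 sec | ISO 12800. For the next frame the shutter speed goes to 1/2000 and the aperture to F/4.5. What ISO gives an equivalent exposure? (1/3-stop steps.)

Shutter speed: 1/320 → 1/400 → 1/500 → 1/640 → 1/800 → 1/1000 → 1/1250 → 1/1600 → 1/2000 — 2 2/3 stops faster (darker).
Aperture: f/9 → f/8 → f/7.1 → f/6.3 → f/5.6 → f/5 → f/4.5 — 2 stops larger aperture (brighter).
Net change so far: 2/3 stop darker. Offset with the ISO: 12800 → 16000 → 20000.

ISO 20000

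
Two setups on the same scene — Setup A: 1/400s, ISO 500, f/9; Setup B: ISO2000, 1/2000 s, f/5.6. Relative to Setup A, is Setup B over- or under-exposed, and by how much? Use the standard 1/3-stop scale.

1 stop brighter

Aperture: f/9 → f/8 → f/7.1 → f/6.3 → f/5.6 — 1 1/3 stops opened up (brighter).
Shutter speed: 1/400 → 1/500 → 1/640 → 1/800 → 1/1000 → 1/1250 → 1/1600 → 1/2000 — 2 1/3 stops shorter (darker).
ISO: 500 → 640 → 800 → 1000 → 1250 → 1600 → 2000 — 2 stops raised (brighter).
Net: +1 1/3 −2 1/3 +2 = +1 stop.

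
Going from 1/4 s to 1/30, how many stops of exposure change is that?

1/4 → 1/8 → 1/15 → 1/30 — count the steps: 3 stops.

3 stops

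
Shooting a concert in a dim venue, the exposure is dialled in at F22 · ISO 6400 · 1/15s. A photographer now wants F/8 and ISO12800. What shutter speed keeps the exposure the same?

Aperture: f/22 → f/16 → f/11 → f/8 — 3 stops opened up (brighter).
ISO: 6400 → 12800 — 1 stop higher (brighter).
Net change so far: 4 stops brighter. Offset with the shutter speed: 1/15 → 1/30 → 1/60 → 1/125 → 1/250.

1/250s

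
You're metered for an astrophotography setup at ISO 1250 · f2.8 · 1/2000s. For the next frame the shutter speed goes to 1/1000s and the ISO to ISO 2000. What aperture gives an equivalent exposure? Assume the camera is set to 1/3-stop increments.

f/5

Shutter speed: 1/2000 → 1/1600 → 1/1250 → 1/1000 — 1 stop longer (brighter).
ISO: 1250 → 1600 → 2000 — 2/3 stop higher (brighter).
Net change so far: 1 2/3 stops brighter. Offset with the aperture: f/2.8 → f/3.2 → f/3.5 → f/4 → f/4.5 → f/5.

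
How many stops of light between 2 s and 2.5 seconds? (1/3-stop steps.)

1/3 stop

2 → 2.5 — count the steps: 1 third-stops = 1/3 stop.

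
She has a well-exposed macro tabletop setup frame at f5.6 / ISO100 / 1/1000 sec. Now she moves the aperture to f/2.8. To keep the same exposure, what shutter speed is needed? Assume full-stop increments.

1/4000s

Aperture: f/5.6 → f/4 → f/2.8 — 2 stops wider (brighter).
Need 2 stops darker from the shutter speed: 1/1000 → 1/2000 → 1/4000.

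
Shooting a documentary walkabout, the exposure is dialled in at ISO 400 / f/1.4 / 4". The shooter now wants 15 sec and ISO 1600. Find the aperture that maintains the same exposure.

f/5.6

Shutter speed: 4 → 8 → 15 — 2 stops slower (brighter).
ISO: 400 → 800 → 1600 — 2 stops higher (brighter).
Net change so far: 4 stops brighter. Offset with the aperture: f/1.4 → f/2 → f/2.8 → f/4 → f/5.6.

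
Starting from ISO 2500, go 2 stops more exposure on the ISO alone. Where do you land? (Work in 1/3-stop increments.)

ISO 10000

ISO: 2500 → 3200 → 4000 → 5000 → 6400 → 8000 → 10000 — 2 stops raised (brighter).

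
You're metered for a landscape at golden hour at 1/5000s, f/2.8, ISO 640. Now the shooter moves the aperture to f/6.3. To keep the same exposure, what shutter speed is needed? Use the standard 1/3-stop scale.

1/1000s

Aperture: f/2.8 → f/3.2 → f/3.5 → f/4 → f/4.5 → f/5 → f/5.6 → f/6.3 — 2 1/3 stops smaller aperture (darker).
Need 2 1/3 stops brighter from the shutter speed: 1/5000 → 1/4000 → 1/3200 → 1/2500 → 1/2000 → 1/1600 → 1/1250 → 1/1000.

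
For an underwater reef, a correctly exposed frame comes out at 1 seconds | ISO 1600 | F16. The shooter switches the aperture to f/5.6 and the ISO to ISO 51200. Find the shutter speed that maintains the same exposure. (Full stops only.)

Aperture: f/16 → f/11 → f/8 → f/5.6 — 3 stops larger aperture (brighter).
ISO: 1600 → 3200 → 6400 → 12800 → 25600 → 51200 — 5 stops raised (brighter).
Net change so far: 8 stops brighter. Offset with the shutter speed: 1 → 1/2 → 1/4 → 1/8 → 1/15 → 1/30 → 1/60 → 1/125 → 1/250.

1/250s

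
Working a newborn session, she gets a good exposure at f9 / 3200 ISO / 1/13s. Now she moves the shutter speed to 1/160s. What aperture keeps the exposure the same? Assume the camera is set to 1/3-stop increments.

f/2.5

Shutter speed: 1/13 → 1/15 → 1/20 → 1/25 → 1/30 → 1/40 → 1/50 → 1/60 → 1/80 → 1/100 → 1/125 → 1/160 — 3 2/3 stops faster (darker).
Need 3 2/3 stops brighter from the aperture: f/9 → f/8 → f/7.1 → f/6.3 → f/5.6 → f/5 → f/4.5 → f/4 → f/3.5 → f/3.2 → f/2.8 → f/2.5.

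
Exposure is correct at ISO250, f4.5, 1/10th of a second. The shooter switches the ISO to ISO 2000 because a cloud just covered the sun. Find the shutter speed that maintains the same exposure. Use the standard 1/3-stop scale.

ISO: 250 → 320 → 400 → 500 → 640 → 800 → 1000 → 1250 → 1600 → 2000 — 3 stops higher (brighter).
Need 3 stops darker from the shutter speed: 1/10 → 1/13 → 1/15 → 1/20 → 1/25 → 1/30 → 1/40 → 1/50 → 1/60 → 1/80.

1/80s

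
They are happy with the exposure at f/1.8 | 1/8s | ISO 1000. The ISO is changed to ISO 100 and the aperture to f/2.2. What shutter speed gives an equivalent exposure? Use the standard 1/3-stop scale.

2 s

ISO: 1000 → 800 → 640 → 500 → 400 → 320 → 250 → 200 → 160 → 125 → 100 — 3 1/3 stops dropped (darker).
Aperture: f/1.8 → f/2 → f/2.2 — 2/3 stop narrower (darker).
Net change so far: 4 stops darker. Offset with the shutter speed: 1/8 → 1/6 → 1/5 → 1/4 → 0.3 → 0.4 → 0.5 → 0.6 → 0.8 → 1 → 1.3 → 1.6 → 2.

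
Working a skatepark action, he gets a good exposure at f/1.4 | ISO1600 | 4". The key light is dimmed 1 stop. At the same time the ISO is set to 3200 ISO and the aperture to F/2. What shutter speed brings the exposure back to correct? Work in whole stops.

Scene light: 1 stop darker.
ISO: 1600 → 3200 — 1 stop raised (brighter).
Aperture: f/1.4 → f/2 — 1 stop stopped down (darker).
Net so far: 1 stop darker. Shutter speed: 4 → 8.

8 s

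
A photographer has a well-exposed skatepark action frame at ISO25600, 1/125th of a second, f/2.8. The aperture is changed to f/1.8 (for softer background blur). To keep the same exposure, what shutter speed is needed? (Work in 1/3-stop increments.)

Aperture: f/2.8 → f/2.5 → f/2.2 → f/2 → f/1.8 — 1 1/3 stops wider (brighter).
Need 1 1/3 stops darker from the shutter speed: 1/125 → 1/160 → 1/200 → 1/250 → 1/320.

1/320s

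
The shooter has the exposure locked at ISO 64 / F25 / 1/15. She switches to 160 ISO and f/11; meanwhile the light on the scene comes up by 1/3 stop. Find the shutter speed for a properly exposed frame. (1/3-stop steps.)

Scene light: 1/3 stop brighter.
ISO: 64 → 80 → 100 → 125 → 160 — 1 1/3 stops higher (brighter).
Aperture: f/25 → f/22 → f/20 → f/18 → f/16 → f/14 → f/13 → f/11 — 2 1/3 stops larger aperture (brighter).
Net so far: 4 stops brighter. Shutter speed: 1/15 → 1/20 → 1/25 → 1/30 → 1/40 → 1/50 → 1/60 → 1/80 → 1/100 → 1/125 → 1/160 → 1/200 → 1/250.

1/250s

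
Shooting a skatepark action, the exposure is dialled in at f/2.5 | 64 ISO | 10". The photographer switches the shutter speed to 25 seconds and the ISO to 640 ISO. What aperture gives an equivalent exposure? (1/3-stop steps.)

Shutter speed: 10 → 13 → 15 → 20 → 25 — 1 1/3 stops slower (brighter).
ISO: 64 → 80 → 100 → 125 → 160 → 200 → 250 → 320 → 400 → 500 → 640 — 3 1/3 stops raised (brighter).
Net change so far: 4 2/3 stops brighter. Offset with the aperture: f/2.5 → f/2.8 → f/3.2 → f/3.5 → f/4 → f/4.5 → f/5 → f/5.6 → f/6.3 → f/7.1 → f/8 → f/9 → f/10 → f/11 → f/13.

f/13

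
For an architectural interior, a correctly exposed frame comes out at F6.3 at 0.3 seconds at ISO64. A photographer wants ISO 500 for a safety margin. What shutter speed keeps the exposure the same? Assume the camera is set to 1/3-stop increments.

1/25s

ISO: 64 → 80 → 100 → 125 → 160 → 200 → 250 → 320 → 400 → 500 — 3 stops higher (brighter).
Need 3 stops darker from the shutter speed: 0.3 → 1/4 → 1/5 → 1/6 → 1/8 → 1/10 → 1/13 → 1/15 → 1/20 → 1/25.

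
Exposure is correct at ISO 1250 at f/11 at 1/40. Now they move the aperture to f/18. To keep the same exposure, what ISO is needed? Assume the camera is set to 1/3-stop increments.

Aperture: f/11 → f/13 → f/14 → f/16 → f/18 — 1 1/3 stops smaller aperture (darker).
Need 1 1/3 stops brighter from the ISO: 1250 → 1600 → 2000 → 2500 → 3200.

ISO 3200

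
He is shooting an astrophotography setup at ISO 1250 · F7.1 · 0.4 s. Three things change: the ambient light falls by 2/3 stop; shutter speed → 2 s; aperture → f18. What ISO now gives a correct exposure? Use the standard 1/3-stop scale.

Scene light: 2/3 stop darker.
Shutter speed: 0.4 → 0.5 → 0.6 → 0.8 → 1 → 1.3 → 1.6 → 2 — 2 1/3 stops longer (brighter).
Aperture: f/7.1 → f/8 → f/9 → f/10 → f/11 → f/13 → f/14 → f/16 → f/18 — 2 2/3 stops smaller aperture (darker).
Net so far: 1 stop darker. ISO: 1250 → 1600 → 2000 → 2500.

ISO 2500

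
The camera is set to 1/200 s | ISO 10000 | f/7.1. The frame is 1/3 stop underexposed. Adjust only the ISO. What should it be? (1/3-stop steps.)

ISO 12800

Underexposed by 1/3 stop → need 1/3 stop brighter.
ISO: 10000 → 12800.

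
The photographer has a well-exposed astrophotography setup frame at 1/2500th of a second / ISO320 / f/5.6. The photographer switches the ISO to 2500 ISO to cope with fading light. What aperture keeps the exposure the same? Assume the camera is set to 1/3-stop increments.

ISO: 320 → 400 → 500 → 640 → 800 → 1000 → 1250 → 1600 → 2000 → 2500 — 3 stops higher (brighter).
Need 3 stops darker from the aperture: f/5.6 → f/6.3 → f/7.1 → f/8 → f/9 → f/10 → f/11 → f/13 → f/14 → f/16.

f/16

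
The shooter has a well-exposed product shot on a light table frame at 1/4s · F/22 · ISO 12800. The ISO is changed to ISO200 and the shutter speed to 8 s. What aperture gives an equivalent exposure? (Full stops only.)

ISO: 12800 → 6400 → 3200 → 1600 → 800 → 400 → 200 — 6 stops dropped (darker).
Shutter speed: 1/4 → 1/2 → 1 → 2 → 4 → 8 — 5 stops longer (brighter).
Net change so far: 1 stop darker. Offset with the aperture: f/22 → f/16.

f/16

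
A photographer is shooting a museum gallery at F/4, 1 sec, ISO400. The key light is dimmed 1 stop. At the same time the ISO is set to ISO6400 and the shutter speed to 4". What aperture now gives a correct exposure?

Scene light: 1 stop darker.
ISO: 400 → 800 → 1600 → 3200 → 6400 — 4 stops higher (brighter).
Shutter speed: 1 → 2 → 4 — 2 stops slower (brighter).
Net so far: 5 stops brighter. Aperture: f/4 → f/5.6 → f/8 → f/11 → f/16 → f/22.

f/22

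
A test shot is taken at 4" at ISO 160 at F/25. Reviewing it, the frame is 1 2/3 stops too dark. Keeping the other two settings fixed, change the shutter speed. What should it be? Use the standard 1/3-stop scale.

13 s

Underexposed by 1 2/3 stops → need 1 2/3 stops brighter.
Shutter speed: 4 → 5 → 6 → 8 → 10 → 13.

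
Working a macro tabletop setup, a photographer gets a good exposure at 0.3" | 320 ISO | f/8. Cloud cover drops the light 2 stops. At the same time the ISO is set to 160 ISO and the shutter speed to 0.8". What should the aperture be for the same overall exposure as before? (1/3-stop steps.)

f/4.5

Scene light: 2 stops darker.
ISO: 320 → 250 → 200 → 160 — 1 stop lower (darker).
Shutter speed: 0.3 → 0.4 → 0.5 → 0.6 → 0.8 — 1 1/3 stops slower (brighter).
Net so far: 1 2/3 stops darker. Aperture: f/8 → f/7.1 → f/6.3 → f/5.6 → f/5 → f/4.5.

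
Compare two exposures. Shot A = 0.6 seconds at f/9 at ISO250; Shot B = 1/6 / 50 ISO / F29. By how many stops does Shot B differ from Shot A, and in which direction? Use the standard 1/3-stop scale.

Aperture: f/9 → f/10 → f/11 → f/13 → f/14 → f/16 → f/18 → f/20 → f/22 → f/25 → f/29 — 3 1/3 stops smaller aperture (darker).
Shutter speed: 0.6 → 0.5 → 0.4 → 0.3 → 1/4 → 1/5 → 1/6 — 2 stops faster (darker).
ISO: 250 → 200 → 160 → 125 → 100 → 80 → 64 → 50 — 2 1/3 stops dropped (darker).
Net: −3 1/3 −2 −2 1/3 = −7 2/3 stops.

7 2/3 stops darker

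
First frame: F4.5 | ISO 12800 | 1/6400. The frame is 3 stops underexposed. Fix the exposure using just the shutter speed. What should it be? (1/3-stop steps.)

1/800s

Underexposed by 3 stops → need 3 stops brighter.
Shutter speed: 1/6400 → 1/5000 → 1/4000 → 1/3200 → 1/2500 → 1/2000 → 1/1600 → 1/1250 → 1/1000 → 1/800.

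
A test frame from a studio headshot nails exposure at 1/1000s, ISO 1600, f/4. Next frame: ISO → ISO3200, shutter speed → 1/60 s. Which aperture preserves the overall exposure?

f/22

ISO: 1600 → 3200 — 1 stop higher (brighter).
Shutter speed: 1/1000 → 1/500 → 1/250 → 1/125 → 1/60 — 4 stops longer (brighter).
Net change so far: 5 stops brighter. Offset with the aperture: f/4 → f/5.6 → f/8 → f/11 → f/16 → f/22.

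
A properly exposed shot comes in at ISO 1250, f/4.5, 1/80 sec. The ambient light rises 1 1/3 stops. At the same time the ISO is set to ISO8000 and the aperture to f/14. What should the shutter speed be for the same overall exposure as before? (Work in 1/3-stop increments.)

1/125s

Scene light: 1 1/3 stops brighter.
ISO: 1250 → 1600 → 2000 → 2500 → 3200 → 4000 → 5000 → 6400 → 8000 — 2 2/3 stops raised (brighter).
Aperture: f/4.5 → f/5 → f/5.6 → f/6.3 → f/7.1 → f/8 → f/9 → f/10 → f/11 → f/13 → f/14 — 3 1/3 stops stopped down (darker).
Net so far: 2/3 stop brighter. Shutter speed: 1/80 → 1/100 → 1/125.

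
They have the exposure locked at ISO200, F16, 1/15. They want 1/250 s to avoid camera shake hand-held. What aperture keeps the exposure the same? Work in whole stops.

f/4

Shutter speed: 1/15 → 1/30 → 1/60 → 1/125 → 1/250 — 4 stops shorter (darker).
Need 4 stops brighter from the aperture: f/16 → f/11 → f/8 → f/5.6 → f/4.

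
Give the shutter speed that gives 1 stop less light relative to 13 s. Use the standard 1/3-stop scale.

Shutter speed: 13 → 10 → 8 → 6 — 1 stop faster (darker).

6 s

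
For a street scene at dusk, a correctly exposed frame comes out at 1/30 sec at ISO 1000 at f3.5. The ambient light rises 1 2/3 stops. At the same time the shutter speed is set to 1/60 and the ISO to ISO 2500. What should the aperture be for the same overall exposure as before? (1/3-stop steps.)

Scene light: 1 2/3 stops brighter.
Shutter speed: 1/30 → 1/40 → 1/50 → 1/60 — 1 stop shorter (darker).
ISO: 1000 → 1250 → 1600 → 2000 → 2500 — 1 1/3 stops higher (brighter).
Net so far: 2 stops brighter. Aperture: f/3.5 → f/4 → f/4.5 → f/5 → f/5.6 → f/6.3 → f/7.1.

f/7.1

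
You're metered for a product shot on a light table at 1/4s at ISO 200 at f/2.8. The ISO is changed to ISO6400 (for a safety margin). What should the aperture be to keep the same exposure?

ISO: 200 → 400 → 800 → 1600 → 3200 → 6400 — 5 stops raised (brighter).
Need 5 stops darker from the aperture: f/2.8 → f/4 → f/5.6 → f/8 → f/11 → f/16.

f/16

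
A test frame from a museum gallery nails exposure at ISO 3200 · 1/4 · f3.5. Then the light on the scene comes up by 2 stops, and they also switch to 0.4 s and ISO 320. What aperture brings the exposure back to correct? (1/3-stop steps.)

f/2.8

Scene light: 2 stops brighter.
Shutter speed: 1/4 → 0.3 → 0.4 — 2/3 stop longer (brighter).
ISO: 3200 → 2500 → 2000 → 1600 → 1250 → 1000 → 800 → 640 → 500 → 400 → 320 — 3 1/3 stops dropped (darker).
Net so far: 2/3 stop darker. Aperture: f/3.5 → f/3.2 → f/2.8.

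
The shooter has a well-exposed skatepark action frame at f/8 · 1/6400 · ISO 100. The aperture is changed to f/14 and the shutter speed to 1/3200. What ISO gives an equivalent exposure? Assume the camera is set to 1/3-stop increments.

Aperture: f/8 → f/9 → f/10 → f/11 → f/13 → f/14 — 1 2/3 stops smaller aperture (darker).
Shutter speed: 1/6400 → 1/5000 → 1/4000 → 1/3200 — 1 stop slower (brighter).
Net change so far: 2/3 stop darker. Offset with the ISO: 100 → 125 → 160.

ISO 160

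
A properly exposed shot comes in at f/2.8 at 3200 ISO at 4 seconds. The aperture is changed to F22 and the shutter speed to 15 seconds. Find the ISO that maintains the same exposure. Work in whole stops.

Aperture: f/2.8 → f/4 → f/5.6 → f/8 → f/11 → f/16 → f/22 — 6 stops stopped down (darker).
Shutter speed: 4 → 8 → 15 — 2 stops longer (brighter).
Net change so far: 4 stops darker. Offset with the ISO: 3200 → 6400 → 12800 → 25600 → 51200.

ISO 51200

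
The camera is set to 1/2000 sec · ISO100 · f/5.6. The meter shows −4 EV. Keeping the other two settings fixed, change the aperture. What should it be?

Underexposed by 4 stops → need 4 stops brighter.
Aperture: f/5.6 → f/4 → f/2.8 → f/2 → f/1.4.

f/1.4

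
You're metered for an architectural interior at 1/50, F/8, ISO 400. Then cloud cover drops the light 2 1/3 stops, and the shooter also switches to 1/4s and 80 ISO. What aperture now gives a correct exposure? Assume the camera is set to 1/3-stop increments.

f/5.6

Scene light: 2 1/3 stops darker.
Shutter speed: 1/50 → 1/40 → 1/30 → 1/25 → 1/20 → 1/15 → 1/13 → 1/10 → 1/8 → 1/6 → 1/5 → 1/4 — 3 2/3 stops longer (brighter).
ISO: 400 → 320 → 250 → 200 → 160 → 125 → 100 → 80 — 2 1/3 stops dropped (darker).
Net so far: 1 stop darker. Aperture: f/8 → f/7.1 → f/6.3 → f/5.6.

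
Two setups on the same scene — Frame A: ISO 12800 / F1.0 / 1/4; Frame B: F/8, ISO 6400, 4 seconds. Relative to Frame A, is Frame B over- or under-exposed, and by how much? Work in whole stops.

Aperture: f/1.0 → f/1.4 → f/2 → f/2.8 → f/4 → f/5.6 → f/8 — 6 stops smaller aperture (darker).
Shutter speed: 1/4 → 1/2 → 1 → 2 → 4 — 4 stops slower (brighter).
ISO: 12800 → 6400 — 1 stop lower (darker).
Net: −6 +4 −1 = −3 stops.

3 stops darker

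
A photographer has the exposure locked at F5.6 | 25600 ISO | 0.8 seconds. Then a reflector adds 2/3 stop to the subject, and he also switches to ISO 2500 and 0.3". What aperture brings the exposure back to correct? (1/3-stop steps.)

f/1.4

Scene light: 2/3 stop brighter.
ISO: 25600 → 20000 → 16000 → 12800 → 10000 → 8000 → 6400 → 5000 → 4000 → 3200 → 2500 — 3 1/3 stops lower (darker).
Shutter speed: 0.8 → 0.6 → 0.5 → 0.4 → 0.3 — 1 1/3 stops faster (darker).
Net so far: 4 stops darker. Aperture: f/5.6 → f/5 → f/4.5 → f/4 → f/3.5 → f/3.2 → f/2.8 → f/2.5 → f/2.2 → f/2 → f/1.8 → f/1.6 → f/1.4.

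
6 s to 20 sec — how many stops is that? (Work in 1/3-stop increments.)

1 2/3 stops

6 → 8 → 10 → 13 → 15 → 20 — count the steps: 5 third-stops = 1 2/3 stops.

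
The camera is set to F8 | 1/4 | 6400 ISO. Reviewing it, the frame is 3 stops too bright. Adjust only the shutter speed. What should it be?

Overexposed by 3 stops → need 3 stops darker.
Shutter speed: 1/4 → 1/8 → 1/15 → 1/30.

1/30s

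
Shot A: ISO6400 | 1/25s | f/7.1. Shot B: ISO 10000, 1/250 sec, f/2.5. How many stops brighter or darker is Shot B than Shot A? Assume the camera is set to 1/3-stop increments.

Aperture: f/7.1 → f/6.3 → f/5.6 → f/5 → f/4.5 → f/4 → f/3.5 → f/3.2 → f/2.8 → f/2.5 — 3 stops larger aperture (brighter).
Shutter speed: 1/25 → 1/30 → 1/40 → 1/50 → 1/60 → 1/80 → 1/100 → 1/125 → 1/160 → 1/200 → 1/250 — 3 1/3 stops shorter (darker).
ISO: 6400 → 8000 → 10000 — 2/3 stop higher (brighter).
Net: +3 −3 1/3 +2/3 = +1/3 stops.

1/3 stop brighter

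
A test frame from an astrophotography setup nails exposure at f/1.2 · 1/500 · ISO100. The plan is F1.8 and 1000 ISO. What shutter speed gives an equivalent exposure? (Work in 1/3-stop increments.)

Aperture: f/1.2 → f/1.4 → f/1.6 → f/1.8 — 1 stop smaller aperture (darker).
ISO: 100 → 125 → 160 → 200 → 250 → 320 → 400 → 500 → 640 → 800 → 1000 — 3 1/3 stops higher (brighter).
Net change so far: 2 1/3 stops brighter. Offset with the shutter speed: 1/500 → 1/640 → 1/800 → 1/1000 → 1/1250 → 1/1600 → 1/2000 → 1/2500.

1/2500s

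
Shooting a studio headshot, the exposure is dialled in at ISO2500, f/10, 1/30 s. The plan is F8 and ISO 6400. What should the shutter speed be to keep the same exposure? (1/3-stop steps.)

1/125s

Aperture: f/10 → f/9 → f/8 — 2/3 stop opened up (brighter).
ISO: 2500 → 3200 → 4000 → 5000 → 6400 — 1 1/3 stops raised (brighter).
Net change so far: 2 stops brighter. Offset with the shutter speed: 1/30 → 1/40 → 1/50 → 1/60 → 1/80 → 1/100 → 1/125.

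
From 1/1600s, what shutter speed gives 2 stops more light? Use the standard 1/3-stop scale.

1/400s

Shutter speed: 1/1600 → 1/1250 → 1/1000 → 1/800 → 1/640 → 1/500 → 1/400 — 2 stops longer (brighter).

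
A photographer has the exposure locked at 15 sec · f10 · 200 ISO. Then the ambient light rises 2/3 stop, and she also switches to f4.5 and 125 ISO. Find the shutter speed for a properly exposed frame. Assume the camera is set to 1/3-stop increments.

3.2 s

Scene light: 2/3 stop brighter.
Aperture: f/10 → f/9 → f/8 → f/7.1 → f/6.3 → f/5.6 → f/5 → f/4.5 — 2 1/3 stops opened up (brighter).
ISO: 200 → 160 → 125 — 2/3 stop lower (darker).
Net so far: 2 1/3 stops brighter. Shutter speed: 15 → 13 → 10 → 8 → 6 → 5 → 4 → 3.2.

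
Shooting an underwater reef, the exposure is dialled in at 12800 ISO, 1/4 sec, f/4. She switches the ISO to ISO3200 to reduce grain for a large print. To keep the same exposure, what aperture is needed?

f/2

ISO: 12800 → 6400 → 3200 — 2 stops dropped (darker).
Need 2 stops brighter from the aperture: f/4 → f/2.8 → f/2.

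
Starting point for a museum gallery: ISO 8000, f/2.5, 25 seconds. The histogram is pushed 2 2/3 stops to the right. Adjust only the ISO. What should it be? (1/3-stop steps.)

Overexposed by 2 2/3 stops → need 2 2/3 stops darker.
ISO: 8000 → 6400 → 5000 → 4000 → 3200 → 2500 → 2000 → 1600 → 1250.

ISO 1250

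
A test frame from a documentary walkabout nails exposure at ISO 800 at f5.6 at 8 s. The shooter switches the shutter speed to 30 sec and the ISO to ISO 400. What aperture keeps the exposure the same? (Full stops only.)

f/8

Shutter speed: 8 → 15 → 30 — 2 stops slower (brighter).
ISO: 800 → 400 — 1 stop dropped (darker).
Net change so far: 1 stop brighter. Offset with the aperture: f/5.6 → f/8.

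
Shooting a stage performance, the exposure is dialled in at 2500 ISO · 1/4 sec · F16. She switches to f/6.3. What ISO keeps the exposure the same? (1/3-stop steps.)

Aperture: f/16 → f/14 → f/13 → f/11 → f/10 → f/9 → f/8 → f/7.1 → f/6.3 — 2 2/3 stops wider (brighter).
Need 2 2/3 stops darker from the ISO: 2500 → 2000 → 1600 → 1250 → 1000 → 800 → 640 → 500 → 400.

ISO 400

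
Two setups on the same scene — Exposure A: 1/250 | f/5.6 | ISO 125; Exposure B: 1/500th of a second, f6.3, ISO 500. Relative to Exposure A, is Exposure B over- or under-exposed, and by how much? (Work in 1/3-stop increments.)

2/3 stop brighter

Aperture: f/5.6 → f/6.3 — 1/3 stop narrower (darker).
Shutter speed: 1/250 → 1/320 → 1/400 → 1/500 — 1 stop faster (darker).
ISO: 125 → 160 → 200 → 250 → 320 → 400 → 500 — 2 stops raised (brighter).
Net: −1/3 −1 +2 = +2/3 stops.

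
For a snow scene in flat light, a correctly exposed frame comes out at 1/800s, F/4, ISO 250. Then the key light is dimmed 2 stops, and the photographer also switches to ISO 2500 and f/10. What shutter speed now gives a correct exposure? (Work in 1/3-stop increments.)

Scene light: 2 stops darker.
ISO: 250 → 320 → 400 → 500 → 640 → 800 → 1000 → 1250 → 1600 → 2000 → 2500 — 3 1/3 stops raised (brighter).
Aperture: f/4 → f/4.5 → f/5 → f/5.6 → f/6.3 → f/7.1 → f/8 → f/9 → f/10 — 2 2/3 stops stopped down (darker).
Net so far: 1 1/3 stops darker. Shutter speed: 1/800 → 1/640 → 1/500 → 1/400 → 1/320.

1/320s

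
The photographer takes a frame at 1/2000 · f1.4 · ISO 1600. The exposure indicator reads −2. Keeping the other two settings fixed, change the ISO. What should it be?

Underexposed by 2 stops → need 2 stops brighter.
ISO: 1600 → 3200 → 6400.

ISO 6400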